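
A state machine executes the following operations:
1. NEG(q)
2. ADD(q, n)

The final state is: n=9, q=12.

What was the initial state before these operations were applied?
n=9, q=-3

Working backwards:
Final state: n=9, q=12
Before step 2 (ADD(q, n)): n=9, q=3
Before step 1 (NEG(q)): n=9, q=-3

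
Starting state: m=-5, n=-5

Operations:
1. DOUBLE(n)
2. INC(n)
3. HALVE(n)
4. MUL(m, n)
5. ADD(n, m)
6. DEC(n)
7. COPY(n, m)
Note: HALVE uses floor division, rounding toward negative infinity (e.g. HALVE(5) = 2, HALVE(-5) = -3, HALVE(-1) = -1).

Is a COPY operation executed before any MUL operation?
No

First COPY: step 7
First MUL: step 4
Since 7 > 4, MUL comes first.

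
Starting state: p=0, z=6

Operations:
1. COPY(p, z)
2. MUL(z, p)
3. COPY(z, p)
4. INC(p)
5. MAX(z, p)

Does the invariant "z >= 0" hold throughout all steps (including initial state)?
Yes

The invariant holds at every step.

State at each step:
Initial: p=0, z=6
After step 1: p=6, z=6
After step 2: p=6, z=36
After step 3: p=6, z=6
After step 4: p=7, z=6
After step 5: p=7, z=7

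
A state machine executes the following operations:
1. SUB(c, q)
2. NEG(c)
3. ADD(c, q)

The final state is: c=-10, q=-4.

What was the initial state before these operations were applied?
c=2, q=-4

Working backwards:
Final state: c=-10, q=-4
Before step 3 (ADD(c, q)): c=-6, q=-4
Before step 2 (NEG(c)): c=6, q=-4
Before step 1 (SUB(c, q)): c=2, q=-4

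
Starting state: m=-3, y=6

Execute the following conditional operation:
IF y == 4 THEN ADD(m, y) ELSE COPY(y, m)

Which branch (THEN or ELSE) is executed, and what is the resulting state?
Branch: ELSE, Final state: m=-3, y=-3

Evaluating condition: y == 4
y = 6
Condition is False, so ELSE branch executes
After COPY(y, m): m=-3, y=-3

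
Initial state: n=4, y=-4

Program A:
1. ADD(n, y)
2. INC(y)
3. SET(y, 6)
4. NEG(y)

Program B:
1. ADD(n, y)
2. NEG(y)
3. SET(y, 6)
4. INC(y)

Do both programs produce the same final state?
No

Program A final state: n=0, y=-6
Program B final state: n=0, y=7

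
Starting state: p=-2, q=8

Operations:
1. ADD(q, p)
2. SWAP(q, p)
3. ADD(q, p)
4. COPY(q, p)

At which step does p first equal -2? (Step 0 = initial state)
Step 0

Tracing p:
Initial: p = -2 ← first occurrence
After step 1: p = -2
After step 2: p = 6
After step 3: p = 6
After step 4: p = 6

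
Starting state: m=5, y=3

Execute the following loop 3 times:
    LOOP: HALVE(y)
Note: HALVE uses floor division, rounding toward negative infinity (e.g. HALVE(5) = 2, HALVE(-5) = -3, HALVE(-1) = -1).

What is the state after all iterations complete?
m=5, y=0

Iteration trace:
Start: m=5, y=3
After iteration 1: m=5, y=1
After iteration 2: m=5, y=0
After iteration 3: m=5, y=0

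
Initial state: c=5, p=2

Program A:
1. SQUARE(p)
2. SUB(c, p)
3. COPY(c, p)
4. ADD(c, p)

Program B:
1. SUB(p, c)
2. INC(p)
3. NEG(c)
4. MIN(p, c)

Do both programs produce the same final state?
No

Program A final state: c=8, p=4
Program B final state: c=-5, p=-5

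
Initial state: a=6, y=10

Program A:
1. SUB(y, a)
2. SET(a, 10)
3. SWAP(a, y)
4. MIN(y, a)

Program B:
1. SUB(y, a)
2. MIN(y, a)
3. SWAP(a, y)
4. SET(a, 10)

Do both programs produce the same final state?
No

Program A final state: a=4, y=4
Program B final state: a=10, y=6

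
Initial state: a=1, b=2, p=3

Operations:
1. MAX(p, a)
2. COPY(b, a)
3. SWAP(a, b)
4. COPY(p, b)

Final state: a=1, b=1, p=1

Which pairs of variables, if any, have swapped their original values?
None

Comparing initial and final values:
a: 1 → 1
b: 2 → 1
p: 3 → 1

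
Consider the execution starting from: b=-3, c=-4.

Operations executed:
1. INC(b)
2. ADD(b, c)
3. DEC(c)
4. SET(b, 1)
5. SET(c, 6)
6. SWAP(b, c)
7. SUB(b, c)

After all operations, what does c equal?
c = 1

Tracing execution:
Step 1: INC(b) → c = -4
Step 2: ADD(b, c) → c = -4
Step 3: DEC(c) → c = -5
Step 4: SET(b, 1) → c = -5
Step 5: SET(c, 6) → c = 6
Step 6: SWAP(b, c) → c = 1
Step 7: SUB(b, c) → c = 1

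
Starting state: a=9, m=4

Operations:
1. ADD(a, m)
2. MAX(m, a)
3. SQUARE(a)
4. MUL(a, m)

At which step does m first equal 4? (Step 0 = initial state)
Step 0

Tracing m:
Initial: m = 4 ← first occurrence
After step 1: m = 4
After step 2: m = 13
After step 3: m = 13
After step 4: m = 13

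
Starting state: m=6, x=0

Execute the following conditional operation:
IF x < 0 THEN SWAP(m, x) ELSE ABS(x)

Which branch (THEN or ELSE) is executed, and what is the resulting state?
Branch: ELSE, Final state: m=6, x=0

Evaluating condition: x < 0
x = 0
Condition is False, so ELSE branch executes
After ABS(x): m=6, x=0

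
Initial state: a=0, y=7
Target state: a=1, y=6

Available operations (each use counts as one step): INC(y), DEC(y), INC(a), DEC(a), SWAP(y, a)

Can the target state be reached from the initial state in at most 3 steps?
Yes

Path (2 steps): DEC(y) → INC(a)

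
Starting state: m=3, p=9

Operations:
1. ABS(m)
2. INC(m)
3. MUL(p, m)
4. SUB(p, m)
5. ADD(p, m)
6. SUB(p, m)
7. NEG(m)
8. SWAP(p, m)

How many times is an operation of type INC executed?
1

Counting INC operations:
Step 2: INC(m) ← INC
Total: 1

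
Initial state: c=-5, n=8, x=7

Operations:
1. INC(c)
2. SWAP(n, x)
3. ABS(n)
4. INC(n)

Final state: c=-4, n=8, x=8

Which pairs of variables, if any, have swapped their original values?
None

Comparing initial and final values:
c: -5 → -4
x: 7 → 8
n: 8 → 8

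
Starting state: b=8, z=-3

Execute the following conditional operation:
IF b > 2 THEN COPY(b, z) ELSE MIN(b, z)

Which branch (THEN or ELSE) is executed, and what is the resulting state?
Branch: THEN, Final state: b=-3, z=-3

Evaluating condition: b > 2
b = 8
Condition is True, so THEN branch executes
After COPY(b, z): b=-3, z=-3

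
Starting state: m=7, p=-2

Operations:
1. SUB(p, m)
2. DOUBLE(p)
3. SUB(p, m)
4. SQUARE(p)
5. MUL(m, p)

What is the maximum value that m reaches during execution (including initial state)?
4375

Values of m at each step:
Initial: m = 7
After step 1: m = 7
After step 2: m = 7
After step 3: m = 7
After step 4: m = 7
After step 5: m = 4375 ← maximum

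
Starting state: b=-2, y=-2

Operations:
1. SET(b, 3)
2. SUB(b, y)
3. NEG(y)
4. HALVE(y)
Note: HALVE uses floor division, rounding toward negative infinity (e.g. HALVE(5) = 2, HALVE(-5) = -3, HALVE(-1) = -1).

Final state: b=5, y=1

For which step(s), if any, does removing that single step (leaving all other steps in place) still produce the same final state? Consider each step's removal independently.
None - removing any single step changes the final result

Testing removal of each single step:
Without step 1: final = b=0, y=1 (different)
Without step 2: final = b=3, y=1 (different)
Without step 3: final = b=5, y=-1 (different)
Without step 4: final = b=5, y=2 (different)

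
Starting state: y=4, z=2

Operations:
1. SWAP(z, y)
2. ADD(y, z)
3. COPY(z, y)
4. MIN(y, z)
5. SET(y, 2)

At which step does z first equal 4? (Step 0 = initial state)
Step 1

Tracing z:
Initial: z = 2
After step 1: z = 4 ← first occurrence
After step 2: z = 4
After step 3: z = 6
After step 4: z = 6
After step 5: z = 6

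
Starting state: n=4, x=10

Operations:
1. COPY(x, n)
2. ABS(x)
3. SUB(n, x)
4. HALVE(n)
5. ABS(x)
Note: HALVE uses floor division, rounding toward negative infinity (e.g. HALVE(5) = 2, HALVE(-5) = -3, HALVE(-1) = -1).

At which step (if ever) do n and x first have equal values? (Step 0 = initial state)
Step 1

n and x first become equal after step 1.

Comparing values at each step:
Initial: n=4, x=10
After step 1: n=4, x=4 ← equal!
After step 2: n=4, x=4 ← equal!
After step 3: n=0, x=4
After step 4: n=0, x=4
After step 5: n=0, x=4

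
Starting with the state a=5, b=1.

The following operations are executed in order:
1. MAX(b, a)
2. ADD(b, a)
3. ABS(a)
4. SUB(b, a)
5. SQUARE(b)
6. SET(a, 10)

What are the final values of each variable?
{a: 10, b: 25}

Step-by-step execution:
Initial: a=5, b=1
After step 1 (MAX(b, a)): a=5, b=5
After step 2 (ADD(b, a)): a=5, b=10
After step 3 (ABS(a)): a=5, b=10
After step 4 (SUB(b, a)): a=5, b=5
After step 5 (SQUARE(b)): a=5, b=25
After step 6 (SET(a, 10)): a=10, b=25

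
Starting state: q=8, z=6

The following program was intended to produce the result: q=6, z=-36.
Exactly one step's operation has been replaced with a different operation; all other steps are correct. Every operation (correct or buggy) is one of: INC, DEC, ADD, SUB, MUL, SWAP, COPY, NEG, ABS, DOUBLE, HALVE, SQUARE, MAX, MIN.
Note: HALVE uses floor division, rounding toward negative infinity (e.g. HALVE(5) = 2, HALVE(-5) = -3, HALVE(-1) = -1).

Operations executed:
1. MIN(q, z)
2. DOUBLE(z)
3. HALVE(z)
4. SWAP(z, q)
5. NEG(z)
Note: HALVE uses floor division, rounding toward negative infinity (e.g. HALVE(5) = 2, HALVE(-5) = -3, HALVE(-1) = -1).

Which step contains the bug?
Step 4

Trace with buggy code:
Initial: q=8, z=6
After step 1: q=6, z=6
After step 2: q=6, z=12
After step 3: q=6, z=6
After step 4: q=6, z=6
After step 5: q=6, z=-6
Actual final q=6, z=-6 ≠ expected q=6, z=-36.
Step 4 is the only position where a single-operation replacement can produce the expected result.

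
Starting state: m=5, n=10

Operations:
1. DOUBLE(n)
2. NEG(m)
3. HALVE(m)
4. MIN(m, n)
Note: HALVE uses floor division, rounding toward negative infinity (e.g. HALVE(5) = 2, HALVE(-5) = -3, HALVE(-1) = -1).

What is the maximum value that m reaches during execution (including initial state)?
5

Values of m at each step:
Initial: m = 5 ← maximum
After step 1: m = 5
After step 2: m = -5
After step 3: m = -3
After step 4: m = -3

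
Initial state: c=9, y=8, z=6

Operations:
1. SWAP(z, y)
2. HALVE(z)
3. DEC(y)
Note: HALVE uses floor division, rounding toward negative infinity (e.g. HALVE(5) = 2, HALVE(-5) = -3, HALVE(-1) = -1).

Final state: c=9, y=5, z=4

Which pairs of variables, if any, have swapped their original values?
None

Comparing initial and final values:
c: 9 → 9
z: 6 → 4
y: 8 → 5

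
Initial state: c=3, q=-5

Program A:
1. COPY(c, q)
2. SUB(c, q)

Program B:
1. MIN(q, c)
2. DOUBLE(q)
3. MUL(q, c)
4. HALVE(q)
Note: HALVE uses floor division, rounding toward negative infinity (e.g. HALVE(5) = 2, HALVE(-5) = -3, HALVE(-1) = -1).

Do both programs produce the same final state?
No

Program A final state: c=0, q=-5
Program B final state: c=3, q=-15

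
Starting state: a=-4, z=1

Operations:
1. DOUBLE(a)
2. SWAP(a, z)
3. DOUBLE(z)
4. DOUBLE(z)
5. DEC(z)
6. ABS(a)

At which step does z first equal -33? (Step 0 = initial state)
Step 5

Tracing z:
Initial: z = 1
After step 1: z = 1
After step 2: z = -8
After step 3: z = -16
After step 4: z = -32
After step 5: z = -33 ← first occurrence
After step 6: z = -33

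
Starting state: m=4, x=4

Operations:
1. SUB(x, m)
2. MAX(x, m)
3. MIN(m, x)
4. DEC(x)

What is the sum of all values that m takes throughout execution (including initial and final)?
20

Values of m at each step:
Initial: m = 4
After step 1: m = 4
After step 2: m = 4
After step 3: m = 4
After step 4: m = 4
Sum = 4 + 4 + 4 + 4 + 4 = 20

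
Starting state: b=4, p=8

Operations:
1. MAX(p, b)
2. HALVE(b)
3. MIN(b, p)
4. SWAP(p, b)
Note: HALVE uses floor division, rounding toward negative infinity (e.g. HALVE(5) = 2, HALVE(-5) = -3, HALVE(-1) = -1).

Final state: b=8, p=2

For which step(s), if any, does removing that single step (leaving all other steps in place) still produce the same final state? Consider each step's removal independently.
Step(s) 1, 3

Testing removal of each single step:
Without step 1: final = b=8, p=2 (same)
Without step 2: final = b=8, p=4 (different)
Without step 3: final = b=8, p=2 (same)
Without step 4: final = b=2, p=8 (different)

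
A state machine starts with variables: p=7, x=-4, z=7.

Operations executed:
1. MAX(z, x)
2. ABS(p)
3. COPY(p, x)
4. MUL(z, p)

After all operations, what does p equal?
p = -4

Tracing execution:
Step 1: MAX(z, x) → p = 7
Step 2: ABS(p) → p = 7
Step 3: COPY(p, x) → p = -4
Step 4: MUL(z, p) → p = -4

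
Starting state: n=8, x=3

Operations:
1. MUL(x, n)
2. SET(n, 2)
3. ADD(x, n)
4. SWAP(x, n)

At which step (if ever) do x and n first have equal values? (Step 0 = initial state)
Never

x and n never become equal during execution.

Comparing values at each step:
Initial: x=3, n=8
After step 1: x=24, n=8
After step 2: x=24, n=2
After step 3: x=26, n=2
After step 4: x=2, n=26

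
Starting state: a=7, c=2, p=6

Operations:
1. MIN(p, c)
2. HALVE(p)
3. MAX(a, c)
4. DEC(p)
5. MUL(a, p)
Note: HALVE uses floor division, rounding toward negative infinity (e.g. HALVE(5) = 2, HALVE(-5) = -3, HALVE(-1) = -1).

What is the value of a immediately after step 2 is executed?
a = 7

Tracing a through execution:
Initial: a = 7
After step 1 (MIN(p, c)): a = 7
After step 2 (HALVE(p)): a = 7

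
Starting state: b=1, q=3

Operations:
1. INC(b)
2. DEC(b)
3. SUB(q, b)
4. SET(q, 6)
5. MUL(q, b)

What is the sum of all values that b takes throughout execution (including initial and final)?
7

Values of b at each step:
Initial: b = 1
After step 1: b = 2
After step 2: b = 1
After step 3: b = 1
After step 4: b = 1
After step 5: b = 1
Sum = 1 + 2 + 1 + 1 + 1 + 1 = 7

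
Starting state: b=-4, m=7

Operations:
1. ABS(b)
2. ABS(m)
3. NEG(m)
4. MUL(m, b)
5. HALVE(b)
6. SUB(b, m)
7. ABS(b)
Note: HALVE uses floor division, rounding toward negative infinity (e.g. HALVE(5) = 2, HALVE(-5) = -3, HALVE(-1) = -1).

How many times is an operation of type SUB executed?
1

Counting SUB operations:
Step 6: SUB(b, m) ← SUB
Total: 1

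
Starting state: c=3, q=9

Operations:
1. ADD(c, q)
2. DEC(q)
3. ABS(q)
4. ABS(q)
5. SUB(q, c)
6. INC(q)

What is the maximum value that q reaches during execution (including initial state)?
9

Values of q at each step:
Initial: q = 9 ← maximum
After step 1: q = 9
After step 2: q = 8
After step 3: q = 8
After step 4: q = 8
After step 5: q = -4
After step 6: q = -3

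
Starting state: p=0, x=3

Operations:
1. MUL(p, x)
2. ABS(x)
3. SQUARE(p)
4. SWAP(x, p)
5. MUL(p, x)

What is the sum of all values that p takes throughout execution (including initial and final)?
3

Values of p at each step:
Initial: p = 0
After step 1: p = 0
After step 2: p = 0
After step 3: p = 0
After step 4: p = 3
After step 5: p = 0
Sum = 0 + 0 + 0 + 0 + 3 + 0 = 3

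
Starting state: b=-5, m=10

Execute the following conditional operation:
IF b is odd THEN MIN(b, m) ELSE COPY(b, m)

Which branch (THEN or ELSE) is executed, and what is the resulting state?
Branch: THEN, Final state: b=-5, m=10

Evaluating condition: b is odd
Condition is True, so THEN branch executes
After MIN(b, m): b=-5, m=10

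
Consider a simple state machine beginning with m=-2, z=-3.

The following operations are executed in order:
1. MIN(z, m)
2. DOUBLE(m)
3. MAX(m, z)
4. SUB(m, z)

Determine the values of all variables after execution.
{m: 0, z: -3}

Step-by-step execution:
Initial: m=-2, z=-3
After step 1 (MIN(z, m)): m=-2, z=-3
After step 2 (DOUBLE(m)): m=-4, z=-3
After step 3 (MAX(m, z)): m=-3, z=-3
After step 4 (SUB(m, z)): m=0, z=-3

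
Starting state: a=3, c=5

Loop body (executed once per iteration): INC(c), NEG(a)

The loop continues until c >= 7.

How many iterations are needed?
2

Tracing iterations:
Initial: a=3, c=5
After iteration 1: a=-3, c=6
After iteration 2: a=3, c=7
c >= 7 now holds, so the loop exits after 2 iterations.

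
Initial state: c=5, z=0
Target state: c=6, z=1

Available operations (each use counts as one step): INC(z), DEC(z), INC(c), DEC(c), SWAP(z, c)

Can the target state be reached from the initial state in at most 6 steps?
Yes

Path (2 steps): INC(z) → INC(c)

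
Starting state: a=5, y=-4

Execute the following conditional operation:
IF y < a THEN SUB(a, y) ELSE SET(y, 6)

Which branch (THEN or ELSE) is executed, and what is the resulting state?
Branch: THEN, Final state: a=9, y=-4

Evaluating condition: y < a
y = -4, a = 5
Condition is True, so THEN branch executes
After SUB(a, y): a=9, y=-4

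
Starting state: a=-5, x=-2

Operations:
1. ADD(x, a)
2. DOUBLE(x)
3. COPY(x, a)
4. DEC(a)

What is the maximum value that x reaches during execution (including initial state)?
-2

Values of x at each step:
Initial: x = -2 ← maximum
After step 1: x = -7
After step 2: x = -14
After step 3: x = -5
After step 4: x = -5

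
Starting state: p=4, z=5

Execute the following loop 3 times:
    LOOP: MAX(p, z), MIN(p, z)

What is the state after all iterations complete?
p=5, z=5

Iteration trace:
Start: p=4, z=5
After iteration 1: p=5, z=5
After iteration 2: p=5, z=5
After iteration 3: p=5, z=5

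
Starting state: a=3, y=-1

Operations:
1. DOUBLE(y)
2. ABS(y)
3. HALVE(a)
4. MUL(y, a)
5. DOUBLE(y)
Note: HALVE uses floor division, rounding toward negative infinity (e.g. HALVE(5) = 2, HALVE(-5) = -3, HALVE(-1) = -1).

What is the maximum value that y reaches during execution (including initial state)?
4

Values of y at each step:
Initial: y = -1
After step 1: y = -2
After step 2: y = 2
After step 3: y = 2
After step 4: y = 2
After step 5: y = 4 ← maximum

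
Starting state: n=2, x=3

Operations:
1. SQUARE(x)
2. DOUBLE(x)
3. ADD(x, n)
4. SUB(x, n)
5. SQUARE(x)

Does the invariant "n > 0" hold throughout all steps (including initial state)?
Yes

The invariant holds at every step.

State at each step:
Initial: n=2, x=3
After step 1: n=2, x=9
After step 2: n=2, x=18
After step 3: n=2, x=20
After step 4: n=2, x=18
After step 5: n=2, x=324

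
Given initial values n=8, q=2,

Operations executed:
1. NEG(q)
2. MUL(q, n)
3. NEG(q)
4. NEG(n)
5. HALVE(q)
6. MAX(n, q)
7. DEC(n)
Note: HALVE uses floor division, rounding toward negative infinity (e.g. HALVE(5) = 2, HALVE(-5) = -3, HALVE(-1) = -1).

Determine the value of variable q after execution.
q = 8

Tracing execution:
Step 1: NEG(q) → q = -2
Step 2: MUL(q, n) → q = -16
Step 3: NEG(q) → q = 16
Step 4: NEG(n) → q = 16
Step 5: HALVE(q) → q = 8
Step 6: MAX(n, q) → q = 8
Step 7: DEC(n) → q = 8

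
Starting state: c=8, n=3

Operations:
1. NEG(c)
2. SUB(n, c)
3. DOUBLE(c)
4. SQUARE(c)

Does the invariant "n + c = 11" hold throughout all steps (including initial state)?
No, violated after step 1

The invariant is violated after step 1.

State at each step:
Initial: c=8, n=3
After step 1: c=-8, n=3
After step 2: c=-8, n=11
After step 3: c=-16, n=11
After step 4: c=256, n=11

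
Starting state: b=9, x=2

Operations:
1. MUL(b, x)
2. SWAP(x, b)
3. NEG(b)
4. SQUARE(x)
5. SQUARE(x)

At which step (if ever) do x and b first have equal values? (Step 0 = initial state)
Never

x and b never become equal during execution.

Comparing values at each step:
Initial: x=2, b=9
After step 1: x=2, b=18
After step 2: x=18, b=2
After step 3: x=18, b=-2
After step 4: x=324, b=-2
After step 5: x=104976, b=-2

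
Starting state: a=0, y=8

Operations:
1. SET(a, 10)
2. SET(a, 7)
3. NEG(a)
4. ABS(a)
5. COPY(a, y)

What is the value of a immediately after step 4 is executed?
a = 7

Tracing a through execution:
Initial: a = 0
After step 1 (SET(a, 10)): a = 10
After step 2 (SET(a, 7)): a = 7
After step 3 (NEG(a)): a = -7
After step 4 (ABS(a)): a = 7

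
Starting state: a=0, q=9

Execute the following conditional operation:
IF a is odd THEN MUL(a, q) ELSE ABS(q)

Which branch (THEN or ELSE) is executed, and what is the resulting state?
Branch: ELSE, Final state: a=0, q=9

Evaluating condition: a is odd
Condition is False, so ELSE branch executes
After ABS(q): a=0, q=9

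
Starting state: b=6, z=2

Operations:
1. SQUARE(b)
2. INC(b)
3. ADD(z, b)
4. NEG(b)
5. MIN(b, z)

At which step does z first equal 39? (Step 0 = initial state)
Step 3

Tracing z:
Initial: z = 2
After step 1: z = 2
After step 2: z = 2
After step 3: z = 39 ← first occurrence
After step 4: z = 39
After step 5: z = 39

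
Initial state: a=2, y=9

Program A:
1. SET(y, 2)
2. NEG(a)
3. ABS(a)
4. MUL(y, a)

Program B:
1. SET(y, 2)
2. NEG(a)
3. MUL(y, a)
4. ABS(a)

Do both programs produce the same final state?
No

Program A final state: a=2, y=4
Program B final state: a=2, y=-4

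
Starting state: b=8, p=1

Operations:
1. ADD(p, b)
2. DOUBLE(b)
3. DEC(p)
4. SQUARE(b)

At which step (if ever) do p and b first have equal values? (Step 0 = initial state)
Never

p and b never become equal during execution.

Comparing values at each step:
Initial: p=1, b=8
After step 1: p=9, b=8
After step 2: p=9, b=16
After step 3: p=8, b=16
After step 4: p=8, b=256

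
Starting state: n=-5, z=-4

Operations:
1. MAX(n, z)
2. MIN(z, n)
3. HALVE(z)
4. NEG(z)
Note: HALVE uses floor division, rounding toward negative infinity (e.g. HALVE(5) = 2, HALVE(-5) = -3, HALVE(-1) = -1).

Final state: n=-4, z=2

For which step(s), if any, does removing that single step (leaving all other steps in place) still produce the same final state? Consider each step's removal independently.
Step(s) 2

Testing removal of each single step:
Without step 1: final = n=-5, z=3 (different)
Without step 2: final = n=-4, z=2 (same)
Without step 3: final = n=-4, z=4 (different)
Without step 4: final = n=-4, z=-2 (different)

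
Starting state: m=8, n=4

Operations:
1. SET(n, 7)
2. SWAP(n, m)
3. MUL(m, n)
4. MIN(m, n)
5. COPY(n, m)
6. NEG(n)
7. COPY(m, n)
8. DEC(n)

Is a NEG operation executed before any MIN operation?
No

First NEG: step 6
First MIN: step 4
Since 6 > 4, MIN comes first.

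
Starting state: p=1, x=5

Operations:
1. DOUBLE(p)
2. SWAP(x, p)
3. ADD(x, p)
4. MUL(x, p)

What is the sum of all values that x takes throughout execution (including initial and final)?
54

Values of x at each step:
Initial: x = 5
After step 1: x = 5
After step 2: x = 2
After step 3: x = 7
After step 4: x = 35
Sum = 5 + 5 + 2 + 7 + 35 = 54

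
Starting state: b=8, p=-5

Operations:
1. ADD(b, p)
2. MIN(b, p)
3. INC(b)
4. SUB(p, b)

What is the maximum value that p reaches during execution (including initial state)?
-1

Values of p at each step:
Initial: p = -5
After step 1: p = -5
After step 2: p = -5
After step 3: p = -5
After step 4: p = -1 ← maximum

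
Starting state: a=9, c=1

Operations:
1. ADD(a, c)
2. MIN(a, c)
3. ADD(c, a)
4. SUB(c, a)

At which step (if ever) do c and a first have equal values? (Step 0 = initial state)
Step 2

c and a first become equal after step 2.

Comparing values at each step:
Initial: c=1, a=9
After step 1: c=1, a=10
After step 2: c=1, a=1 ← equal!
After step 3: c=2, a=1
After step 4: c=1, a=1 ← equal!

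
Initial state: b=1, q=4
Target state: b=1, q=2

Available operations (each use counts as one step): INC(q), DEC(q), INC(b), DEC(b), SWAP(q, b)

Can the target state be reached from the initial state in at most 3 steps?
Yes

Path (2 steps): DEC(q) → DEC(q)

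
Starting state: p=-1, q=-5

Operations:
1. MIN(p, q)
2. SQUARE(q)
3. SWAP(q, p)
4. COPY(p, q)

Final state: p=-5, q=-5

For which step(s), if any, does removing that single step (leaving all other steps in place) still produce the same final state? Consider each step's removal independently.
Step(s) 2

Testing removal of each single step:
Without step 1: final = p=-1, q=-1 (different)
Without step 2: final = p=-5, q=-5 (same)
Without step 3: final = p=25, q=25 (different)
Without step 4: final = p=25, q=-5 (different)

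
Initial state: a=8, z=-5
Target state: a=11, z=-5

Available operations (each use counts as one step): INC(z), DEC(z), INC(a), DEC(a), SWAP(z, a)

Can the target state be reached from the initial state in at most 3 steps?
Yes

Path (3 steps): INC(a) → INC(a) → INC(a)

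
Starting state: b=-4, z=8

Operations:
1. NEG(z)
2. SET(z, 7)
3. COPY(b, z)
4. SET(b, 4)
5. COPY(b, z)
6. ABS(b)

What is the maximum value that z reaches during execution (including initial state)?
8

Values of z at each step:
Initial: z = 8 ← maximum
After step 1: z = -8
After step 2: z = 7
After step 3: z = 7
After step 4: z = 7
After step 5: z = 7
After step 6: z = 7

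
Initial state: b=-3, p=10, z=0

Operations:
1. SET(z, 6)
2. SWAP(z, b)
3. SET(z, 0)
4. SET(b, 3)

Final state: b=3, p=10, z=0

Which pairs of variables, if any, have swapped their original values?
None

Comparing initial and final values:
b: -3 → 3
p: 10 → 10
z: 0 → 0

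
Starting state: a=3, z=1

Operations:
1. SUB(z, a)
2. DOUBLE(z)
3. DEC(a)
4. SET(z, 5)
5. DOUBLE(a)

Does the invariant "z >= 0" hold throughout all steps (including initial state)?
No, violated after step 1

The invariant is violated after step 1.

State at each step:
Initial: a=3, z=1
After step 1: a=3, z=-2
After step 2: a=3, z=-4
After step 3: a=2, z=-4
After step 4: a=2, z=5
After step 5: a=4, z=5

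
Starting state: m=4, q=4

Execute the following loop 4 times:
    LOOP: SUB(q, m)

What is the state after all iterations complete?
m=4, q=-12

Iteration trace:
Start: m=4, q=4
After iteration 1: m=4, q=0
After iteration 2: m=4, q=-4
After iteration 3: m=4, q=-8
After iteration 4: m=4, q=-12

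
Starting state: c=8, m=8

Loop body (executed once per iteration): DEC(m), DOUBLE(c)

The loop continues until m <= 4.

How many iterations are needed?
4

Tracing iterations:
Initial: c=8, m=8
After iteration 1: c=16, m=7
After iteration 2: c=32, m=6
After iteration 3: c=64, m=5
After iteration 4: c=128, m=4
m <= 4 now holds, so the loop exits after 4 iterations.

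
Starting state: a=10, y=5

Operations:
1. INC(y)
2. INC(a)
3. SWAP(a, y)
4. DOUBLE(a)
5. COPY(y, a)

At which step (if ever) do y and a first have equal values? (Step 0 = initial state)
Step 5

y and a first become equal after step 5.

Comparing values at each step:
Initial: y=5, a=10
After step 1: y=6, a=10
After step 2: y=6, a=11
After step 3: y=11, a=6
After step 4: y=11, a=12
After step 5: y=12, a=12 ← equal!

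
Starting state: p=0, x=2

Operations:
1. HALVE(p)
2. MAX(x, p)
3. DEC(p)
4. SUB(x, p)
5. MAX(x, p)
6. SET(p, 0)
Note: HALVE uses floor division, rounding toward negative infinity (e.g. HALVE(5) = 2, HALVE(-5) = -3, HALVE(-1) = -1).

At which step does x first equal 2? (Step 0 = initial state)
Step 0

Tracing x:
Initial: x = 2 ← first occurrence
After step 1: x = 2
After step 2: x = 2
After step 3: x = 2
After step 4: x = 3
After step 5: x = 3
After step 6: x = 3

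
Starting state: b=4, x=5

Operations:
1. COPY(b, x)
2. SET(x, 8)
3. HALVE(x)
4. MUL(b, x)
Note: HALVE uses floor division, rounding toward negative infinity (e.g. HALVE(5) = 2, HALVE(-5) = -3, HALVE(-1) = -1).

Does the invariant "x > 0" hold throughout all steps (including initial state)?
Yes

The invariant holds at every step.

State at each step:
Initial: b=4, x=5
After step 1: b=5, x=5
After step 2: b=5, x=8
After step 3: b=5, x=4
After step 4: b=20, x=4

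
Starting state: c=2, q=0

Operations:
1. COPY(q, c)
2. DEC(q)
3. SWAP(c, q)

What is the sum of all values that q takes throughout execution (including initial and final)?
5

Values of q at each step:
Initial: q = 0
After step 1: q = 2
After step 2: q = 1
After step 3: q = 2
Sum = 0 + 2 + 1 + 2 = 5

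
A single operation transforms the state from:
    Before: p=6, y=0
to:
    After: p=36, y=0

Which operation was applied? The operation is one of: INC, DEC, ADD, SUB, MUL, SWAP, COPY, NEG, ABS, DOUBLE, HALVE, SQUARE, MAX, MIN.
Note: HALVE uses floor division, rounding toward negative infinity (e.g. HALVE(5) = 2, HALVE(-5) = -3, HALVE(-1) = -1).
SQUARE(p)

Analyzing the change:
Before: p=6, y=0
After: p=36, y=0
Variable p changed from 6 to 36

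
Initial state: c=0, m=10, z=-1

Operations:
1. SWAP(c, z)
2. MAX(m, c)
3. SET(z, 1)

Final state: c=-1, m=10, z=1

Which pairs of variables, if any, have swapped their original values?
None

Comparing initial and final values:
z: -1 → 1
m: 10 → 10
c: 0 → -1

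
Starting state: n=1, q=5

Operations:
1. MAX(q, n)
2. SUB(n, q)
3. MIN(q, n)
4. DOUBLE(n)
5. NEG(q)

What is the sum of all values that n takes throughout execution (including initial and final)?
-22

Values of n at each step:
Initial: n = 1
After step 1: n = 1
After step 2: n = -4
After step 3: n = -4
After step 4: n = -8
After step 5: n = -8
Sum = 1 + 1 + -4 + -4 + -8 + -8 = -22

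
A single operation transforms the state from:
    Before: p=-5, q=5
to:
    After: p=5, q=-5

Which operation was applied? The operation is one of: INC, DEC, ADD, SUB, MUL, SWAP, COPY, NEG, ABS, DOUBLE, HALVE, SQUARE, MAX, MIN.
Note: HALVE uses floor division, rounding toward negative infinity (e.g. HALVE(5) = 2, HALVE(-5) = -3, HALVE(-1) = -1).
SWAP(p, q)

Analyzing the change:
Before: p=-5, q=5
After: p=5, q=-5
Variable p changed from -5 to 5
Variable q changed from 5 to -5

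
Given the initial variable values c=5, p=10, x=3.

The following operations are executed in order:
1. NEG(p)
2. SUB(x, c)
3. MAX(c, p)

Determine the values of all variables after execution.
{c: 5, p: -10, x: -2}

Step-by-step execution:
Initial: c=5, p=10, x=3
After step 1 (NEG(p)): c=5, p=-10, x=3
After step 2 (SUB(x, c)): c=5, p=-10, x=-2
After step 3 (MAX(c, p)): c=5, p=-10, x=-2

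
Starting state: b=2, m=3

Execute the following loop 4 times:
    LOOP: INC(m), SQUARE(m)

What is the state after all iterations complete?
b=2, m=7072978201

Iteration trace:
Start: b=2, m=3
After iteration 1: b=2, m=16
After iteration 2: b=2, m=289
After iteration 3: b=2, m=84100
After iteration 4: b=2, m=7072978201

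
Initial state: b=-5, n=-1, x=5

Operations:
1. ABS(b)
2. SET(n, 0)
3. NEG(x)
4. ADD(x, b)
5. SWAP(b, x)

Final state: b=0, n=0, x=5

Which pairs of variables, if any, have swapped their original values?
None

Comparing initial and final values:
b: -5 → 0
x: 5 → 5
n: -1 → 0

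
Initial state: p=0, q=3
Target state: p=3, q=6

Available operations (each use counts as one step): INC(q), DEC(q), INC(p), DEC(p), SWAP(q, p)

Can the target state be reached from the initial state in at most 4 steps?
No

The target state cannot be reached within 4 steps.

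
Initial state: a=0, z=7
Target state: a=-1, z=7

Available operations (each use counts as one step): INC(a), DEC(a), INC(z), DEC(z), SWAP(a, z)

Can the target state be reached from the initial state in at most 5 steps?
Yes

Path (1 step): DEC(a)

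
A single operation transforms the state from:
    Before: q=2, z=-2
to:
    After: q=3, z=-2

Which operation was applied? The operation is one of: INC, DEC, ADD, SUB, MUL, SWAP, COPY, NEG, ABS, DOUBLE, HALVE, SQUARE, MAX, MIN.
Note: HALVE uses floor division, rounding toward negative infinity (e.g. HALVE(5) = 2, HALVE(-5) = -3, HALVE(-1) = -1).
INC(q)

Analyzing the change:
Before: q=2, z=-2
After: q=3, z=-2
Variable q changed from 2 to 3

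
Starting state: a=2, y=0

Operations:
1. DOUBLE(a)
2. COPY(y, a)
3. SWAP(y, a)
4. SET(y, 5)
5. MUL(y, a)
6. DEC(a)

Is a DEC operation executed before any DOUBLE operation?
No

First DEC: step 6
First DOUBLE: step 1
Since 6 > 1, DOUBLE comes first.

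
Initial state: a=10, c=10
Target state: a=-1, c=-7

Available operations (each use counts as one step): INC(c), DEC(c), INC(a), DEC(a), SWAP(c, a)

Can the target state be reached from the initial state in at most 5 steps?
No

The target state cannot be reached within 5 steps.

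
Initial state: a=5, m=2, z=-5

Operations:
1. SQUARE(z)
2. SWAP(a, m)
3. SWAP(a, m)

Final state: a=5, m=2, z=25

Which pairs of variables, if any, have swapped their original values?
None

Comparing initial and final values:
z: -5 → 25
m: 2 → 2
a: 5 → 5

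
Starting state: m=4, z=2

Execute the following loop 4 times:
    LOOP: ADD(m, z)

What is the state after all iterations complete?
m=12, z=2

Iteration trace:
Start: m=4, z=2
After iteration 1: m=6, z=2
After iteration 2: m=8, z=2
After iteration 3: m=10, z=2
After iteration 4: m=12, z=2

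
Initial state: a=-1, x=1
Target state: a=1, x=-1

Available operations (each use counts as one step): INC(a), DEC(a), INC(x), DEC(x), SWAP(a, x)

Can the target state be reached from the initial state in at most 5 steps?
Yes

Path (1 step): SWAP(a, x)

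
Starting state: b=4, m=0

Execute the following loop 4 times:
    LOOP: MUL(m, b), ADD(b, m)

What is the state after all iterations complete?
b=4, m=0

Iteration trace:
Start: b=4, m=0
After iteration 1: b=4, m=0
After iteration 2: b=4, m=0
After iteration 3: b=4, m=0
After iteration 4: b=4, m=0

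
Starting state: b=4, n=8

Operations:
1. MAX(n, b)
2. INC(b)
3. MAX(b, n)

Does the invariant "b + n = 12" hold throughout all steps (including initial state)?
No, violated after step 2

The invariant is violated after step 2.

State at each step:
Initial: b=4, n=8
After step 1: b=4, n=8
After step 2: b=5, n=8
After step 3: b=8, n=8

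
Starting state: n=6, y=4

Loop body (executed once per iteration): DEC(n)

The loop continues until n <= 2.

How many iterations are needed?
4

Tracing iterations:
Initial: n=6, y=4
After iteration 1: n=5, y=4
After iteration 2: n=4, y=4
After iteration 3: n=3, y=4
After iteration 4: n=2, y=4
n <= 2 now holds, so the loop exits after 4 iterations.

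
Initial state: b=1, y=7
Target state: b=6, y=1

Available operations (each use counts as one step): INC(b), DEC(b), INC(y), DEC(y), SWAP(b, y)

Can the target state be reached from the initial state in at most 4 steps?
Yes

Path (2 steps): DEC(y) → SWAP(b, y)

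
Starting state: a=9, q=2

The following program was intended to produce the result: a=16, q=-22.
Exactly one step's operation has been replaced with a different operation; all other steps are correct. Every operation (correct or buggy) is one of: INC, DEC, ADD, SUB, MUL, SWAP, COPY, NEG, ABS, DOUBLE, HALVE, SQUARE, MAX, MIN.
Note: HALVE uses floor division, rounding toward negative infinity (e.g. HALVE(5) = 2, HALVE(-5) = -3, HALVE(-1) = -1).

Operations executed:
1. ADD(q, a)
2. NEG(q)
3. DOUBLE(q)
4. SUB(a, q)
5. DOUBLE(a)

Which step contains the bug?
Step 4

Trace with buggy code:
Initial: a=9, q=2
After step 1: a=9, q=11
After step 2: a=9, q=-11
After step 3: a=9, q=-22
After step 4: a=31, q=-22
After step 5: a=62, q=-22
Actual final a=62, q=-22 ≠ expected a=16, q=-22.
Step 4 is the only position where a single-operation replacement can produce the expected result.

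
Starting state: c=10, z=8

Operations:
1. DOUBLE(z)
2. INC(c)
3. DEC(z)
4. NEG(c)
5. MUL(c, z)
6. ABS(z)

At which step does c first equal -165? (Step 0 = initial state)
Step 5

Tracing c:
Initial: c = 10
After step 1: c = 10
After step 2: c = 11
After step 3: c = 11
After step 4: c = -11
After step 5: c = -165 ← first occurrence
After step 6: c = -165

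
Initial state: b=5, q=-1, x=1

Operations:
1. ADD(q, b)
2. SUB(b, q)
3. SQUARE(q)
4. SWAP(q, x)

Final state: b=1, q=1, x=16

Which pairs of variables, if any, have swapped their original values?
None

Comparing initial and final values:
q: -1 → 1
b: 5 → 1
x: 1 → 16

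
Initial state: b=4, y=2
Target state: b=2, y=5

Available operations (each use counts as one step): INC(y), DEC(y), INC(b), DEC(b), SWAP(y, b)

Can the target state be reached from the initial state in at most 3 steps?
Yes

Path (2 steps): INC(b) → SWAP(y, b)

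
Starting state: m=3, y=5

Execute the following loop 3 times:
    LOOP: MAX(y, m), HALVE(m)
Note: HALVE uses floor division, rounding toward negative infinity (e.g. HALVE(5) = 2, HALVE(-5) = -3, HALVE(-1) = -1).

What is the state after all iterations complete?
m=0, y=5

Iteration trace:
Start: m=3, y=5
After iteration 1: m=1, y=5
After iteration 2: m=0, y=5
After iteration 3: m=0, y=5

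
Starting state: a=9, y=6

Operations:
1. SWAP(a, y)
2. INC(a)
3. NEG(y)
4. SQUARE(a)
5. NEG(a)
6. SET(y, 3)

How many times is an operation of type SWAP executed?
1

Counting SWAP operations:
Step 1: SWAP(a, y) ← SWAP
Total: 1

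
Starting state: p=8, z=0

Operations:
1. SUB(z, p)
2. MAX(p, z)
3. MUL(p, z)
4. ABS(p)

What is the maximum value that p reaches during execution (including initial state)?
64

Values of p at each step:
Initial: p = 8
After step 1: p = 8
After step 2: p = 8
After step 3: p = -64
After step 4: p = 64 ← maximum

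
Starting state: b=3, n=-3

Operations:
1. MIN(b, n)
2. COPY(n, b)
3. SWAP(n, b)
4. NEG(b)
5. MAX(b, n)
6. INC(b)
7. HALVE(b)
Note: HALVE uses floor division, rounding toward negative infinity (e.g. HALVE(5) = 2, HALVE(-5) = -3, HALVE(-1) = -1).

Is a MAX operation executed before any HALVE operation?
Yes

First MAX: step 5
First HALVE: step 7
Since 5 < 7, MAX comes first.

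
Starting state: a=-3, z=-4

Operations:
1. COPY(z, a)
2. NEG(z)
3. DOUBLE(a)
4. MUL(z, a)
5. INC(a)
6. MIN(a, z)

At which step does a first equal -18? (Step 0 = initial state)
Step 6

Tracing a:
Initial: a = -3
After step 1: a = -3
After step 2: a = -3
After step 3: a = -6
After step 4: a = -6
After step 5: a = -5
After step 6: a = -18 ← first occurrence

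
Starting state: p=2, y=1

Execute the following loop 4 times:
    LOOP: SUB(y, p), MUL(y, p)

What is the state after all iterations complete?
p=2, y=-44

Iteration trace:
Start: p=2, y=1
After iteration 1: p=2, y=-2
After iteration 2: p=2, y=-8
After iteration 3: p=2, y=-20
After iteration 4: p=2, y=-44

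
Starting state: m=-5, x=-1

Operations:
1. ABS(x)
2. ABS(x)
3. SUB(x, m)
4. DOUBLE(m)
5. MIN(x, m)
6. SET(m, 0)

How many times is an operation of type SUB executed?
1

Counting SUB operations:
Step 3: SUB(x, m) ← SUB
Total: 1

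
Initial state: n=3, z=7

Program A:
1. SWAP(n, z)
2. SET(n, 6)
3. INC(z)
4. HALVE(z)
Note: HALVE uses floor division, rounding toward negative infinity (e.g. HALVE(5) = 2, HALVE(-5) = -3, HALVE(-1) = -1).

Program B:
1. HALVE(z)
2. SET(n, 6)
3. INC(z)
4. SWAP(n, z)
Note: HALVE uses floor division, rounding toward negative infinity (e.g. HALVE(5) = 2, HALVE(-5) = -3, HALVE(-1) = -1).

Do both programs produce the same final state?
No

Program A final state: n=6, z=2
Program B final state: n=4, z=6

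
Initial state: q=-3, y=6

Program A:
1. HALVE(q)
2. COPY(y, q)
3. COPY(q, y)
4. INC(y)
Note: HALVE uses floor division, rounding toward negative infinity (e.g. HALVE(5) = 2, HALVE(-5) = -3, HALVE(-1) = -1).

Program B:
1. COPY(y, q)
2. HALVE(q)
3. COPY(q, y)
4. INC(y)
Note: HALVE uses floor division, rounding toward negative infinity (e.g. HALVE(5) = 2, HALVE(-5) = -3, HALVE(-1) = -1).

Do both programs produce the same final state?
No

Program A final state: q=-2, y=-1
Program B final state: q=-3, y=-2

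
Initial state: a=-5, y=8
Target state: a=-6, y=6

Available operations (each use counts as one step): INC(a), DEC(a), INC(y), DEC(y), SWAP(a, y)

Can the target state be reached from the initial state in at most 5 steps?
Yes

Path (3 steps): DEC(a) → DEC(y) → DEC(y)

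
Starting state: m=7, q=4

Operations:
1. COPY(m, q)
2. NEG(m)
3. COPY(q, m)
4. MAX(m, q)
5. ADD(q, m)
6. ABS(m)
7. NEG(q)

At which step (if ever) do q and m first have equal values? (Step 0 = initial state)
Step 1

q and m first become equal after step 1.

Comparing values at each step:
Initial: q=4, m=7
After step 1: q=4, m=4 ← equal!
After step 2: q=4, m=-4
After step 3: q=-4, m=-4 ← equal!
After step 4: q=-4, m=-4 ← equal!
After step 5: q=-8, m=-4
After step 6: q=-8, m=4
After step 7: q=8, m=4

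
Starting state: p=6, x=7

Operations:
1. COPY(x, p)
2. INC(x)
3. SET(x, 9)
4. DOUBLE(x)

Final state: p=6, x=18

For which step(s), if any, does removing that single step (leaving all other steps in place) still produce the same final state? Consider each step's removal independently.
Step(s) 1, 2

Testing removal of each single step:
Without step 1: final = p=6, x=18 (same)
Without step 2: final = p=6, x=18 (same)
Without step 3: final = p=6, x=14 (different)
Without step 4: final = p=6, x=9 (different)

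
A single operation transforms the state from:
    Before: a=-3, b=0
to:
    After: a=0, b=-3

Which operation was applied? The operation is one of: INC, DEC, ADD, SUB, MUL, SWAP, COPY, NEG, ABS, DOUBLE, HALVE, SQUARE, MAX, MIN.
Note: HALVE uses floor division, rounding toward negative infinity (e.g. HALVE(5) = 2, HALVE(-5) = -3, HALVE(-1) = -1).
SWAP(a, b)

Analyzing the change:
Before: a=-3, b=0
After: a=0, b=-3
Variable a changed from -3 to 0
Variable b changed from 0 to -3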